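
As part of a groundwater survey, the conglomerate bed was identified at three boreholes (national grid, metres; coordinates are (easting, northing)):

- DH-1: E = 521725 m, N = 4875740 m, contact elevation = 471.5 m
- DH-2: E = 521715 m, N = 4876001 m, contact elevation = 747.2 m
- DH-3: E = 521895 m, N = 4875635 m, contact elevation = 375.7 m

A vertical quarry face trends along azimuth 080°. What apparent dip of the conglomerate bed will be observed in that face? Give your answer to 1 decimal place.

15.3°

Two edge vectors: DH-1→DH-2 = (-10, 261, 275.7), DH-1→DH-3 = (170, -105, -95.8).
Normal n = (DH-1→DH-2) × (DH-1→DH-3) = (3944.7, 45911, -43320).
So ∂z/∂E = −n_x/n_z = 0.09106 and ∂z/∂N = −n_y/n_z = 1.05981.
Unit vector along 080° is (sin 80°, cos 80°) = (0.9848, 0.1736).
Slope in that direction = a·(0.9848) + b·(0.1736) = 0.27371.
Apparent dip = arctan|0.27371| = 15.3° (true dip is 46.8°, so apparent ≤ true as expected).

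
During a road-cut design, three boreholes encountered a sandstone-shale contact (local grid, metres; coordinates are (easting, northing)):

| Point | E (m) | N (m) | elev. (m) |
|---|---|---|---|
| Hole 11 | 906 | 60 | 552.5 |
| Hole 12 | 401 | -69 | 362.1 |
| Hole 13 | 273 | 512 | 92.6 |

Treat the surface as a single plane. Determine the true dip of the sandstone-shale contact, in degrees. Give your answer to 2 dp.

30.61°

Let the plane be z = a·E + b·N + c.
Hole 12−Hole 11: −505a − 129b = −190.4;  Hole 13−Hole 11: −633a + 452b = −459.9.
Solving gives a = 0.46912, b = −0.36050.
Gradient magnitude |∇z| = √(a² + b²) = √(0.22007 + 0.12996) = 0.59164.
True dip = arctan(0.59164) = 30.61°, dipping toward NW (azimuth ≈ 308°).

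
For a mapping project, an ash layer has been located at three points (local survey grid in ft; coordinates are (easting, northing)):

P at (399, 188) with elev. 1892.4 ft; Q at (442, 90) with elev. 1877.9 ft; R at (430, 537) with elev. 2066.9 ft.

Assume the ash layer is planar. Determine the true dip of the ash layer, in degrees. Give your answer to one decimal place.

38.6°

Let the plane be z = a·E + b·N + c.
Q−P: 43a − 98b = −14.5;  R−P: 31a + 349b = 174.5.
Solving gives a = 0.66725, b = 0.44073.
Gradient magnitude |∇z| = √(a² + b²) = √(0.44522 + 0.19424) = 0.79967.
True dip = arctan(0.79967) = 38.6°, dipping toward WSW (azimuth ≈ 237°).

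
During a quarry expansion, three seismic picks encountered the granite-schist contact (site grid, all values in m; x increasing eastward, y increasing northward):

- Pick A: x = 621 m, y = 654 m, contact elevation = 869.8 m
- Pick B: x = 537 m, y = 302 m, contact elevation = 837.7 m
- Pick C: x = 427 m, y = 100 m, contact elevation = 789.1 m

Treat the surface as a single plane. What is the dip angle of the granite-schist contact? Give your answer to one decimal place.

26.1°

Let the plane be z = a·x + b·y + c.
Pick B−Pick A: −84a − 352b = −32.1;  Pick C−Pick A: −194a − 554b = −80.7.
Solving gives a = 0.48837, b = −0.02535.
Gradient magnitude |∇z| = √(a² + b²) = √(0.23850 + 0.00064) = 0.48903.
True dip = arctan(0.48903) = 26.1°, dipping toward W (azimuth ≈ 273°).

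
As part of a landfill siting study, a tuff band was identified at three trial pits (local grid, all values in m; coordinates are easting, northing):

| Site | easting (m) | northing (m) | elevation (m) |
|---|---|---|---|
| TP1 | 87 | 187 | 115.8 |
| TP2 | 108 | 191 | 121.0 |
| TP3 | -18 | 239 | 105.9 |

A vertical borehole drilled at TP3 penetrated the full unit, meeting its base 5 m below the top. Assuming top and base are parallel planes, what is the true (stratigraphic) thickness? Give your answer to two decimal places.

4.78 m

Let the plane be z = a·easting + b·northing + c.
TP2−TP1: 21a + 4b = 5.2;  TP3−TP1: −105a + 52b = −9.9.
Solving gives a = 0.20503, b = 0.22361.
|∇z| = √(a²+b²) = 0.30338, so dip δ = arctan(0.30338) = 16.88°.
True thickness = vertical thickness × cos δ = 5 × cos 16.88° = 4.78 m.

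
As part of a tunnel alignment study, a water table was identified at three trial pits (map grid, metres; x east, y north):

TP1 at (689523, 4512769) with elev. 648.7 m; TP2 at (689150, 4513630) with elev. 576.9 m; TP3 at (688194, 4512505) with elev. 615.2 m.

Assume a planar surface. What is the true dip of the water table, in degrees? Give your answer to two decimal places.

Let the plane be z = a·x + b·y + c.
TP2−TP1: −373a + 861b = −71.8;  TP3−TP1: −1329a − 264b = −33.5.
Solving gives a = 0.03846, b = −0.06673.
Gradient magnitude |∇z| = √(a² + b²) = √(0.00148 + 0.00445) = 0.07702.
True dip = arctan(0.07702) = 4.40°, dipping toward NNW (azimuth ≈ 330°).

4.40°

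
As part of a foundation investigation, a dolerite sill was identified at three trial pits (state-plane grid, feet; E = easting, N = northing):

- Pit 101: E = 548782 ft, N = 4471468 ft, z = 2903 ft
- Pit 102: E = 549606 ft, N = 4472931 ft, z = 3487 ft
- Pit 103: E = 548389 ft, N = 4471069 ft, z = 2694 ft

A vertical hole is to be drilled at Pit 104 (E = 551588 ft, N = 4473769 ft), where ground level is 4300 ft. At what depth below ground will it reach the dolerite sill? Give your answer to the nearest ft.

32 ft

Let the plane be z = a·E + b·N + c.
Pit 102−Pit 101: 824a + 1463b = 584;  Pit 103−Pit 101: −393a − 399b = −209.
Solving gives a = 0.29551594, b = 0.23273744.
Then c = 2903 − a·548782 − b·4471468 = −1199948.82.
At (551588, 4473769): z_contact = 163003.0 + 1041213.5 − 1199948.82 = 4267.7 ft.
Depth below ground = 4300 − 4267.7 = 32 ft.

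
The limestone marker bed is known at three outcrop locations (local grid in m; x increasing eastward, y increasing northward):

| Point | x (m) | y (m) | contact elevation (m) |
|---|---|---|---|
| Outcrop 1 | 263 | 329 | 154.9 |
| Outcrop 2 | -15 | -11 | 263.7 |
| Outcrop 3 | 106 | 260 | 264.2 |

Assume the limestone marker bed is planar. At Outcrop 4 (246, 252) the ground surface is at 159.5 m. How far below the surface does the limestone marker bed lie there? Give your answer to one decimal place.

19.8 m

Let the plane be z = a·x + b·y + c.
Outcrop 2−Outcrop 1: −278a − 340b = 108.8;  Outcrop 3−Outcrop 1: −157a − 69b = 109.3.
Solving gives a = −0.86715, b = 0.38902.
Then c = 154.9 − a·263 − b·329 = 254.97.
At (246, 252): z_contact = −213.32 + 98.03 + 254.97 = 139.69 m.
Depth below ground = 159.5 − 139.69 = 19.8 m.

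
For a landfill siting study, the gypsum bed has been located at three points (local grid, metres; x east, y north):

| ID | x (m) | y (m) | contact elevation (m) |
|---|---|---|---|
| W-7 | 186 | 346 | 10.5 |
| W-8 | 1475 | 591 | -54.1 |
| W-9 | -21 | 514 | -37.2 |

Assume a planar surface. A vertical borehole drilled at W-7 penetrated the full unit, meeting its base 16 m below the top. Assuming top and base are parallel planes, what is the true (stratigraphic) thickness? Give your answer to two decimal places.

15.41 m

Two edge vectors: W-7→W-8 = (1289, 245, -64.6), W-7→W-9 = (-207, 168, -47.7).
Normal n = (W-7→W-8) × (W-7→W-9) = (-833.7, 74857.5, 267267).
So ∂z/∂x = −n_x/n_z = 0.00312 and ∂z/∂y = −n_y/n_z = −0.28009.
|∇z| = √(a²+b²) = 0.28010, so dip δ = arctan(0.28010) = 15.65°.
True thickness = vertical thickness × cos δ = 16 × cos 15.65° = 15.41 m.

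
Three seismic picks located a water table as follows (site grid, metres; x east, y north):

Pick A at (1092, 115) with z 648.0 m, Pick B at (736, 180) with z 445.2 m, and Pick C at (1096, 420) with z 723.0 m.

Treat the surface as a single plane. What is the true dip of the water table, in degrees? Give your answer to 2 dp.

Let the plane be z = a·x + b·y + c.
Pick B−Pick A: −356a + 65b = −202.8;  Pick C−Pick A: 4a + 305b = 75.
Solving gives a = 0.61309, b = 0.23786.
Gradient magnitude |∇z| = √(a² + b²) = √(0.37588 + 0.05658) = 0.65762.
True dip = arctan(0.65762) = 33.33°, dipping toward WSW (azimuth ≈ 249°).

33.33°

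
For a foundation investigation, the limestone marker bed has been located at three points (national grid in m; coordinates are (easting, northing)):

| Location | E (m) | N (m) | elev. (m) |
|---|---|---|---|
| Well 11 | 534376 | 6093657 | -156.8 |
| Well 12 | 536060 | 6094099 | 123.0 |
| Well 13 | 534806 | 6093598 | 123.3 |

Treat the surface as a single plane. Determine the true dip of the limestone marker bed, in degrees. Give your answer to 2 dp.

52.59°

Two edge vectors: Well 11→Well 12 = (1684, 442, 279.8), Well 11→Well 13 = (430, -59, 280.1).
Normal n = (Well 11→Well 12) × (Well 11→Well 13) = (140312.4, -351374.4, -289416).
So ∂z/∂E = −n_x/n_z = 0.48481 and ∂z/∂N = −n_y/n_z = −1.21408.
Gradient magnitude |∇z| = √(a² + b²) = √(0.23504 + 1.47399) = 1.30730.
True dip = arctan(1.30730) = 52.59°, dipping toward NNW (azimuth ≈ 338°).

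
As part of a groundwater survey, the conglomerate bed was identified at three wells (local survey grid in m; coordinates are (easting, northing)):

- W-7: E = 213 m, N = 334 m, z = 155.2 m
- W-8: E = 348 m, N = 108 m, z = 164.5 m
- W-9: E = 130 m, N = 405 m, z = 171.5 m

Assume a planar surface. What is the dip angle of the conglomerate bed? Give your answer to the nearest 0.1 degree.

29.8°

Two edge vectors: W-7→W-8 = (135, -226, 9.3), W-7→W-9 = (-83, 71, 16.3).
Normal n = (W-7→W-8) × (W-7→W-9) = (-4344.1, -2972.4, -9173).
So ∂z/∂E = −n_x/n_z = −0.47357 and ∂z/∂N = −n_y/n_z = −0.32404.
Gradient magnitude |∇z| = √(a² + b²) = √(0.22427 + 0.10500) = 0.57382.
True dip = arctan(0.57382) = 29.8°, dipping toward NE (azimuth ≈ 056°).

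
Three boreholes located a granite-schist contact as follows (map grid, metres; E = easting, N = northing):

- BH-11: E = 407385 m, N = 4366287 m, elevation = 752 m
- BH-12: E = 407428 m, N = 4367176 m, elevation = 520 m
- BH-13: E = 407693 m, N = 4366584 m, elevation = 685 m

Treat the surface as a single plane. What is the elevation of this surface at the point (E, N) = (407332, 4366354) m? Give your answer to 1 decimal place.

Let the plane be z = a·E + b·N + c.
BH-12−BH-11: 43a + 889b = −232;  BH-13−BH-11: 308a + 297b = −67.
Solving gives a = 0.035783651, b = −0.262698197.
Then c = 752 − a·407385 − b·4366287 = 1133190.00.
At (407332, 4366354): z = 14575.8 − 1147033.3 + 1133190.00 = 732.5 m.

732.5 m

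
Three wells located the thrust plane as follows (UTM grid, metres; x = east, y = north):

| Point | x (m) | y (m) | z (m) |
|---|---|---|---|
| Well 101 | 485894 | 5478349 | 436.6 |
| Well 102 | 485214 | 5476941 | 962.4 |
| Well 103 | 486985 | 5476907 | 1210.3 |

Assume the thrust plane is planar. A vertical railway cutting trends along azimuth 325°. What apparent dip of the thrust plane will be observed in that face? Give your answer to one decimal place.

23.4°

Let the plane be z = a·x + b·y + c.
Well 102−Well 101: −680a − 1408b = 525.8;  Well 103−Well 101: 1091a − 1442b = 773.7.
Solving gives a = 0.13159, b = −0.43699.
Unit vector along 325° is (sin 325°, cos 325°) = (-0.5736, 0.8192).
Slope in that direction = a·(-0.5736) + b·(0.8192) = −0.43344.
Apparent dip = arctan|0.43344| = 23.4° (true dip is 24.5°, so apparent ≤ true as expected).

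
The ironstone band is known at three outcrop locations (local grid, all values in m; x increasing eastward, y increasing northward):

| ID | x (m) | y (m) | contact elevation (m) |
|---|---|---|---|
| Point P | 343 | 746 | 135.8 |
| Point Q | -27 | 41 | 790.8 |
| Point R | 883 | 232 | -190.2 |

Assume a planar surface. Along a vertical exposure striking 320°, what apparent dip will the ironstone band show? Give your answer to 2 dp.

Let the plane be z = a·x + b·y + c.
Point Q−Point P: −370a − 705b = 655;  Point R−Point P: 540a − 514b = −326.
Solving gives a = −0.99233, b = −0.40828.
Unit vector along 320° is (sin 320°, cos 320°) = (-0.6428, 0.7660).
Slope in that direction = a·(-0.6428) + b·(0.7660) = 0.32509.
Apparent dip = arctan|0.32509| = 18.01° (true dip is 47.0°, so apparent ≤ true as expected).

18.01°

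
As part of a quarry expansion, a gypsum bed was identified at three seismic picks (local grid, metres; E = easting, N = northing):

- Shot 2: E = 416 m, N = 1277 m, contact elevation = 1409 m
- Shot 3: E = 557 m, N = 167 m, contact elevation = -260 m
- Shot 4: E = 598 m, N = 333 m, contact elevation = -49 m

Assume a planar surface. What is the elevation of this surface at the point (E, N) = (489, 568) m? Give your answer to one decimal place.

Two edge vectors: Shot 2→Shot 3 = (141, -1110, -1669), Shot 2→Shot 4 = (182, -944, -1458).
Normal n = (Shot 2→Shot 3) × (Shot 2→Shot 4) = (42844, -98180, 68916).
So ∂z/∂E = −n_x/n_z = −0.621684 and ∂z/∂N = −n_y/n_z = 1.424633.
Intercept c from Shot 2: 1409 + 258.62 − 1819.26 = −151.64.
At (489, 568): z = −304.0 + 809.2 − 151.64 = 353.6 m.

353.6 m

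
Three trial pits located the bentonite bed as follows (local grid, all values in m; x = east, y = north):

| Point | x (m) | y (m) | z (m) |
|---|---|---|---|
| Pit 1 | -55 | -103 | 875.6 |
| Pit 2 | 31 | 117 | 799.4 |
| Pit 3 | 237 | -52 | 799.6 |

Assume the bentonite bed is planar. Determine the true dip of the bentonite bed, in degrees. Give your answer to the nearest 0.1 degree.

Let the plane be z = a·x + b·y + c.
Pit 2−Pit 1: 86a + 220b = −76.2;  Pit 3−Pit 1: 292a + 51b = −76.
Solving gives a = −0.21442, b = −0.26255.
Gradient magnitude |∇z| = √(a² + b²) = √(0.04598 + 0.06893) = 0.33898.
True dip = arctan(0.33898) = 18.7°, dipping toward NE (azimuth ≈ 039°).

18.7°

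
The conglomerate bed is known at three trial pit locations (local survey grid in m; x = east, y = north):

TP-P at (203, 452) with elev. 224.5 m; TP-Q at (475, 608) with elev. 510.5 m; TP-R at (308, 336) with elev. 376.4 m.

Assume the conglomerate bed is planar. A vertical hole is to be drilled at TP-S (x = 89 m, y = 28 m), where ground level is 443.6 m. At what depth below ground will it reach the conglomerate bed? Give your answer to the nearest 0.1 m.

Let the plane be z = a·x + b·y + c.
TP-Q−TP-P: 272a + 156b = 286;  TP-R−TP-P: 105a − 116b = 151.9.
Solving gives a = 1.18652, b = −0.23548.
Then c = 224.5 − a·203 − b·452 = 90.07.
At (89, 28): z_contact = 105.60 − 6.59 + 90.07 = 189.08 m.
Depth below ground = 443.6 − 189.08 = 254.5 m.

254.5 m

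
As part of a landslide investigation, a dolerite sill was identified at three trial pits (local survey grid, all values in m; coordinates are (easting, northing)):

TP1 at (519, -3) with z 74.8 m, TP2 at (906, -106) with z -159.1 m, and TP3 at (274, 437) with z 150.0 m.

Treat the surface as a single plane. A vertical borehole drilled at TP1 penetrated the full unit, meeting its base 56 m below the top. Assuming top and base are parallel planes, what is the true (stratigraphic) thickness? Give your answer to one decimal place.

Let the plane be z = a·E + b·N + c.
TP2−TP1: 387a − 103b = −233.9;  TP3−TP1: −245a + 440b = 75.2.
Solving gives a = −0.65614, b = −0.19444.
|∇z| = √(a²+b²) = 0.68435, so dip δ = arctan(0.68435) = 34.39°.
True thickness = vertical thickness × cos δ = 56 × cos 34.39° = 46.2 m.

46.2 m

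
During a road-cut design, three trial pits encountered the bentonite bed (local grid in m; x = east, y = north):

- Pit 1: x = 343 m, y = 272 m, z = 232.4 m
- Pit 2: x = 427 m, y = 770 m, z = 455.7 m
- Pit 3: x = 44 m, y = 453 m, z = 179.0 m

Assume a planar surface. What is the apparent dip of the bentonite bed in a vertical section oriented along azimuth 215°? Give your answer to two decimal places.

28.59°

Two edge vectors: Pit 1→Pit 2 = (84, 498, 223.3), Pit 1→Pit 3 = (-299, 181, -53.4).
Normal n = (Pit 1→Pit 2) × (Pit 1→Pit 3) = (-67010.5, -62281.1, 164106).
So ∂z/∂x = −n_x/n_z = 0.40834 and ∂z/∂y = −n_y/n_z = 0.37952.
Unit vector along 215° is (sin 215°, cos 215°) = (-0.5736, -0.8192).
Slope in that direction = a·(-0.5736) + b·(-0.8192) = −0.54509.
Apparent dip = arctan|0.54509| = 28.59° (true dip is 29.1°, so apparent ≤ true as expected).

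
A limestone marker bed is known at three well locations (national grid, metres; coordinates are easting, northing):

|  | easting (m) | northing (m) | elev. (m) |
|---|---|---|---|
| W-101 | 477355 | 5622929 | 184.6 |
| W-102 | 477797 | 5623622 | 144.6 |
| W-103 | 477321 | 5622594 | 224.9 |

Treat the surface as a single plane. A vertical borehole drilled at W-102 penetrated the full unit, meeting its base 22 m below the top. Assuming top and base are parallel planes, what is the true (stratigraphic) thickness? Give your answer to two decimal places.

21.67 m

Two edge vectors: W-101→W-102 = (442, 693, -40), W-101→W-103 = (-34, -335, 40.3).
Normal n = (W-101→W-102) × (W-101→W-103) = (14527.9, -16452.6, -124508).
So ∂z/∂easting = −n_x/n_z = 0.11668 and ∂z/∂northing = −n_y/n_z = −0.13214.
|∇z| = √(a²+b²) = 0.17628, so dip δ = arctan(0.17628) = 10.00°.
True thickness = vertical thickness × cos δ = 22 × cos 10.00° = 21.67 m.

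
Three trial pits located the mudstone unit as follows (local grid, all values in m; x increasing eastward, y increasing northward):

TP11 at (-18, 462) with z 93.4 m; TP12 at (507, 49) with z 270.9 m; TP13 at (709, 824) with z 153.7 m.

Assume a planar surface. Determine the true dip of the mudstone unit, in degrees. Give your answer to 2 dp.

15.07°

Let the plane be z = a·x + b·y + c.
TP12−TP11: 525a − 413b = 177.5;  TP13−TP11: 727a + 362b = 60.3.
Solving gives a = 0.18185, b = −0.19862.
Gradient magnitude |∇z| = √(a² + b²) = √(0.03307 + 0.03945) = 0.26929.
True dip = arctan(0.26929) = 15.07°, dipping toward NW (azimuth ≈ 318°).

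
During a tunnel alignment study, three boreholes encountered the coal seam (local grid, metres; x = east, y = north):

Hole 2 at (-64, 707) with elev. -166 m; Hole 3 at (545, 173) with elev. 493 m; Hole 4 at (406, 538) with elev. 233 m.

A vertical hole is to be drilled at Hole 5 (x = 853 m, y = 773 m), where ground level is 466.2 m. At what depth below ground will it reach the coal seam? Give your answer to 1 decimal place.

32.1 m

Let the plane be z = a·x + b·y + c.
Hole 3−Hole 2: 609a − 534b = 659;  Hole 4−Hole 2: 470a − 169b = 399.
Solving gives a = 0.68685, b = −0.45076.
Then c = -166 − a·-64 − b·707 = 196.65.
At (853, 773): z_contact = 585.89 − 348.44 + 196.65 = 434.10 m.
Depth below ground = 466.2 − 434.10 = 32.1 m.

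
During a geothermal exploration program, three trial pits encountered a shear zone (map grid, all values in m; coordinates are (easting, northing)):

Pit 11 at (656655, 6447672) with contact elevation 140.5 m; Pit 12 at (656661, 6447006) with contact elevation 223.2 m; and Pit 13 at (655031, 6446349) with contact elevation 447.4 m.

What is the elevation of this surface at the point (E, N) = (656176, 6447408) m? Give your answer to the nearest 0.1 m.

Two edge vectors: Pit 11→Pit 12 = (6, -666, 82.7), Pit 11→Pit 13 = (-1624, -1323, 306.9).
Normal n = (Pit 11→Pit 12) × (Pit 11→Pit 13) = (-94983.3, -136146.2, -1089522).
So ∂z/∂E = −n_x/n_z = −0.087178873 and ∂z/∂N = −n_y/n_z = −0.124959569.
Intercept c from Pit 11: 140.5 + 57246.44 + 805698.32 = 863085.26.
At (656176, 6447408): z = −57204.7 − 805665.3 + 863085.26 = 215.2 m.

215.2 m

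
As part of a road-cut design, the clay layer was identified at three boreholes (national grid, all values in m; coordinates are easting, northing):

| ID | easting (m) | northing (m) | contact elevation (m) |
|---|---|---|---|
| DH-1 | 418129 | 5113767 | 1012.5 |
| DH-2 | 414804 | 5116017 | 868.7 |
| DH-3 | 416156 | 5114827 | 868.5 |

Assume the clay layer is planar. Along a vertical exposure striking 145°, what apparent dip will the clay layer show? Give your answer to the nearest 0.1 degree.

3.8°

Two edge vectors: DH-1→DH-2 = (-3325, 2250, -143.8), DH-1→DH-3 = (-1973, 1060, -144).
Normal n = (DH-1→DH-2) × (DH-1→DH-3) = (-171572, -195082.6, 914750).
So ∂z/∂easting = −n_x/n_z = 0.18756 and ∂z/∂northing = −n_y/n_z = 0.21326.
Unit vector along 145° is (sin 145°, cos 145°) = (0.5736, -0.8192).
Slope in that direction = a·(0.5736) + b·(-0.8192) = −0.06711.
Apparent dip = arctan|0.06711| = 3.8° (true dip is 15.9°, so apparent ≤ true as expected).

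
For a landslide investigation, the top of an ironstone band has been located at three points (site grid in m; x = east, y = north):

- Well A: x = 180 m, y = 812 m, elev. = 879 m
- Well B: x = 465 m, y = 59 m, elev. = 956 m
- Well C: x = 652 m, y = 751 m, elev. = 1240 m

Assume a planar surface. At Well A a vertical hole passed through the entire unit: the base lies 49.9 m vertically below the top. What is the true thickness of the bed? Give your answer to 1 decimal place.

Two edge vectors: Well A→Well B = (285, -753, 77), Well A→Well C = (472, -61, 361).
Normal n = (Well A→Well B) × (Well A→Well C) = (-267136, -66541, 338031).
So ∂z/∂x = −n_x/n_z = 0.79027 and ∂z/∂y = −n_y/n_z = 0.19685.
|∇z| = √(a²+b²) = 0.81442, so dip δ = arctan(0.81442) = 39.16°.
True thickness = vertical thickness × cos δ = 49.9 × cos 39.16° = 38.7 m.

38.7 m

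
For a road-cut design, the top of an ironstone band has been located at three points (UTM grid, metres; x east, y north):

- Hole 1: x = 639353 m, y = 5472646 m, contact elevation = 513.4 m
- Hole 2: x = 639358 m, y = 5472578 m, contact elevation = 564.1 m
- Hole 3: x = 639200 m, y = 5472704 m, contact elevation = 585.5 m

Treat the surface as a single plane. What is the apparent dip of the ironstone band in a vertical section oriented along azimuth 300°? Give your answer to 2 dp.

Let the plane be z = a·x + b·y + c.
Hole 2−Hole 1: 5a − 68b = 50.7;  Hole 3−Hole 1: −153a + 58b = 72.1.
Solving gives a = −0.77550, b = −0.80261.
Unit vector along 300° is (sin 300°, cos 300°) = (-0.8660, 0.5000).
Slope in that direction = a·(-0.8660) + b·(0.5000) = 0.27030.
Apparent dip = arctan|0.27030| = 15.13° (true dip is 48.1°, so apparent ≤ true as expected).

15.13°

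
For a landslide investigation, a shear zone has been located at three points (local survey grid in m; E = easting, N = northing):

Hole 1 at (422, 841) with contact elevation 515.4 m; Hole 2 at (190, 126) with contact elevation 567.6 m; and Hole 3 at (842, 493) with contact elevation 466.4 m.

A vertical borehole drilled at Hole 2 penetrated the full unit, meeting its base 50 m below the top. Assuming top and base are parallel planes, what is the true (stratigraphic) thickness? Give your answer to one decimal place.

Let the plane be z = a·E + b·N + c.
Hole 2−Hole 1: −232a − 715b = 52.2;  Hole 3−Hole 1: 420a − 348b = −49.
Solving gives a = −0.13962, b = −0.02770.
|∇z| = √(a²+b²) = 0.14234, so dip δ = arctan(0.14234) = 8.10°.
True thickness = vertical thickness × cos δ = 50 × cos 8.10° = 49.5 m.

49.5 m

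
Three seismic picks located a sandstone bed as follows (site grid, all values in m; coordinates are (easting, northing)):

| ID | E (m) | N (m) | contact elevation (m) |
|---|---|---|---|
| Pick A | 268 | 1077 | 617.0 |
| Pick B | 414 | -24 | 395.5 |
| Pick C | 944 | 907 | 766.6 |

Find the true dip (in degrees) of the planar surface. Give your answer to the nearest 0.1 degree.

Let the plane be z = a·E + b·N + c.
Pick B−Pick A: 146a − 1101b = −221.5;  Pick C−Pick A: 676a − 170b = 149.6.
Solving gives a = 0.28127, b = 0.23848.
Gradient magnitude |∇z| = √(a² + b²) = √(0.07912 + 0.05687) = 0.36877.
True dip = arctan(0.36877) = 20.2°, dipping toward SW (azimuth ≈ 230°).

20.2°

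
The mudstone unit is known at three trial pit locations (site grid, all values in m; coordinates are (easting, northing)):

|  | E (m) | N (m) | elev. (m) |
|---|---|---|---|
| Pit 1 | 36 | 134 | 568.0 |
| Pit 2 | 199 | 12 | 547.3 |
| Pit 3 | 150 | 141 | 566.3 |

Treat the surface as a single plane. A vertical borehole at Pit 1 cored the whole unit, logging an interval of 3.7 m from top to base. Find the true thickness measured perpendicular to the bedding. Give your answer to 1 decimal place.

3.7 m

Two edge vectors: Pit 1→Pit 2 = (163, -122, -20.7), Pit 1→Pit 3 = (114, 7, -1.7).
Normal n = (Pit 1→Pit 2) × (Pit 1→Pit 3) = (352.3, -2082.7, 15049).
So ∂z/∂E = −n_x/n_z = −0.02341 and ∂z/∂N = −n_y/n_z = 0.13839.
|∇z| = √(a²+b²) = 0.14036, so dip δ = arctan(0.14036) = 7.99°.
True thickness = vertical thickness × cos δ = 3.7 × cos 7.99° = 3.7 m.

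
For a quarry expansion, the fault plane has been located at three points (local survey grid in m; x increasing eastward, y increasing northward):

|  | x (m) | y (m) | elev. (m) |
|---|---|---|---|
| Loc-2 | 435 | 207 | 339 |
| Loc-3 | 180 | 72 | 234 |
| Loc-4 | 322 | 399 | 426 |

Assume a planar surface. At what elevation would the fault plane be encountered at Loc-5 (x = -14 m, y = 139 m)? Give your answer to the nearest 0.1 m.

244.1 m

Two edge vectors: Loc-2→Loc-3 = (-255, -135, -105), Loc-2→Loc-4 = (-113, 192, 87).
Normal n = (Loc-2→Loc-3) × (Loc-2→Loc-4) = (8415, 34050, -64215).
So ∂z/∂x = −n_x/n_z = 0.13104 and ∂z/∂y = −n_y/n_z = 0.53025.
Intercept c from Loc-2: 339 − 57.00 − 109.76 = 172.23.
At (-14, 139): z = −1.8 + 73.7 + 172.23 = 244.1 m.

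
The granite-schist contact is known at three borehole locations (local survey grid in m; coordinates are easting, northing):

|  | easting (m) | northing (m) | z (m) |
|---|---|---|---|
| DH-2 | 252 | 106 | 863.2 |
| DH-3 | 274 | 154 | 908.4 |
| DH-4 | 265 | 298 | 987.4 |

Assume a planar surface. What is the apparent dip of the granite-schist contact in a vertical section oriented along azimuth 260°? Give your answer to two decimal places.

Two edge vectors: DH-2→DH-3 = (22, 48, 45.2), DH-2→DH-4 = (13, 192, 124.2).
Normal n = (DH-2→DH-3) × (DH-2→DH-4) = (-2716.8, -2144.8, 3600).
So ∂z/∂easting = −n_x/n_z = 0.75467 and ∂z/∂northing = −n_y/n_z = 0.59578.
Unit vector along 260° is (sin 260°, cos 260°) = (-0.9848, -0.1736).
Slope in that direction = a·(-0.9848) + b·(-0.1736) = −0.84666.
Apparent dip = arctan|0.84666| = 40.25° (true dip is 43.9°, so apparent ≤ true as expected).

40.25°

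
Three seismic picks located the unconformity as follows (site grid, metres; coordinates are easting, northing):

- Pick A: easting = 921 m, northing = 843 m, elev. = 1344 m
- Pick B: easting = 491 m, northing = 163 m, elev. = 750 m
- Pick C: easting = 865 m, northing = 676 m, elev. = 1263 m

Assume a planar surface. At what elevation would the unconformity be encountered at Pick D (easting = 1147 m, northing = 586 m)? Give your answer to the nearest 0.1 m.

1627.7 m

Two edge vectors: Pick A→Pick B = (-430, -680, -594), Pick A→Pick C = (-56, -167, -81).
Normal n = (Pick A→Pick B) × (Pick A→Pick C) = (-44118, -1566, 33730).
So ∂z/∂easting = −n_x/n_z = 1.307975 and ∂z/∂northing = −n_y/n_z = 0.046428.
Intercept c from Pick A: 1344 − 1204.65 − 39.14 = 100.22.
At (1147, 586): z = 1500.2 + 27.2 + 100.22 = 1627.7 m.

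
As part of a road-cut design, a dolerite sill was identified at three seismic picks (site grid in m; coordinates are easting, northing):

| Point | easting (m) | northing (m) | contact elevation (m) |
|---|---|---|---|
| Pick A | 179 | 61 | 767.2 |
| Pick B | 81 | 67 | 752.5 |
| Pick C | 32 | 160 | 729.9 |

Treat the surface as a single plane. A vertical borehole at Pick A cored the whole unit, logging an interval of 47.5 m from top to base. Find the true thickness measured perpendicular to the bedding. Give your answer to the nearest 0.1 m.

46.4 m

Let the plane be z = a·easting + b·northing + c.
Pick B−Pick A: −98a + 6b = −14.7;  Pick C−Pick A: −147a + 99b = −37.3.
Solving gives a = 0.13963, b = −0.16944.
|∇z| = √(a²+b²) = 0.21956, so dip δ = arctan(0.21956) = 12.38°.
True thickness = vertical thickness × cos δ = 47.5 × cos 12.38° = 46.4 m.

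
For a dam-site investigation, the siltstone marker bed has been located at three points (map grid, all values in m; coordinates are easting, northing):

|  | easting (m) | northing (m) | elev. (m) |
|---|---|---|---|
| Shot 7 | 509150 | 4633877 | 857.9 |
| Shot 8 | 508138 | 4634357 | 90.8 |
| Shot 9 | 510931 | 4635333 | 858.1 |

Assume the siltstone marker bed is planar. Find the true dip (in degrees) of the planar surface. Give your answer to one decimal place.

Let the plane be z = a·easting + b·northing + c.
Shot 8−Shot 7: −1012a + 480b = −767.1;  Shot 9−Shot 7: 1781a + 1456b = 0.2.
Solving gives a = 0.47974, b = −0.58668.
Gradient magnitude |∇z| = √(a² + b²) = √(0.23015 + 0.34420) = 0.75785.
True dip = arctan(0.75785) = 37.2°, dipping toward NW (azimuth ≈ 321°).

37.2°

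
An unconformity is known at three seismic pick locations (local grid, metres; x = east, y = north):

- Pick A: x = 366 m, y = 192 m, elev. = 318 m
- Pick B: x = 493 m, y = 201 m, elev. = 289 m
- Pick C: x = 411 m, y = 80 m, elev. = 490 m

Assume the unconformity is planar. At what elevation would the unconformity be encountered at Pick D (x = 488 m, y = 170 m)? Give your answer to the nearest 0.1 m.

Let the plane be z = a·x + b·y + c.
Pick B−Pick A: 127a + 9b = −29;  Pick C−Pick A: 45a − 112b = 172.
Solving gives a = −0.11621, b = −1.58240.
Then c = 318 − a·366 − b·192 = 664.35.
At (488, 170): z = −56.7 − 269.0 + 664.35 = 338.6 m.

338.6 m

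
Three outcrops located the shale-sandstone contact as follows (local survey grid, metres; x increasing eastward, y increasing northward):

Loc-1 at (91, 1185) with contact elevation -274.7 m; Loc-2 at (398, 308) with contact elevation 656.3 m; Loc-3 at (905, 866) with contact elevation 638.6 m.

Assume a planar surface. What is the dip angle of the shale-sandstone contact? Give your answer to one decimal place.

Let the plane be z = a·x + b·y + c.
Loc-2−Loc-1: 307a − 877b = 931;  Loc-3−Loc-1: 814a − 319b = 913.3.
Solving gives a = 0.81821, b = −0.77515.
Gradient magnitude |∇z| = √(a² + b²) = √(0.66947 + 0.60086) = 1.12709.
True dip = arctan(1.12709) = 48.4°, dipping toward NW (azimuth ≈ 313°).

48.4°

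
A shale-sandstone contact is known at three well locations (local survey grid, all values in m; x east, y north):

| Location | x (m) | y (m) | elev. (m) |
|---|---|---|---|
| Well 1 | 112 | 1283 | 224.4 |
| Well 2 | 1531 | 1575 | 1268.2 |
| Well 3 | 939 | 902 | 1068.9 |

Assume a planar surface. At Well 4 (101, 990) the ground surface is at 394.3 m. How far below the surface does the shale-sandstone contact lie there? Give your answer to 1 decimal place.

Let the plane be z = a·x + b·y + c.
Well 2−Well 1: 1419a + 292b = 1043.8;  Well 3−Well 1: 827a − 381b = 844.5.
Solving gives a = 0.823760, b = −0.428479.
Then c = 224.4 − a·112 − b·1283 = 681.88.
At (101, 990): z_contact = 83.20 − 424.19 + 681.88 = 340.88 m.
Depth below ground = 394.3 − 340.88 = 53.4 m.

53.4 m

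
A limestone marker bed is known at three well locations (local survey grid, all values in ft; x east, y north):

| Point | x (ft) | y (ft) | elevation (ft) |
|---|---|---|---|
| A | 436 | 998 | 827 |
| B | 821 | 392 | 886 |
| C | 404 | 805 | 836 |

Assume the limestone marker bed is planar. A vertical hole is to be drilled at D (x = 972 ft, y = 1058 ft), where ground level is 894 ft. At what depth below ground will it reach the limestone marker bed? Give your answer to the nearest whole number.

Two edge vectors: A→B = (385, -606, 59), A→C = (-32, -193, 9).
Normal n = (A→B) × (A→C) = (5933, -5353, -93697).
So ∂z/∂x = −n_x/n_z = 0.06332 and ∂z/∂y = −n_y/n_z = −0.05713.
Intercept c from A: 827 − 27.61 + 57.02 = 856.41.
At (972, 1058): z_contact = 61.5 − 60.4 + 856.41 = 857.5 ft.
Depth below ground = 894 − 857.5 = 36 ft.

36 ft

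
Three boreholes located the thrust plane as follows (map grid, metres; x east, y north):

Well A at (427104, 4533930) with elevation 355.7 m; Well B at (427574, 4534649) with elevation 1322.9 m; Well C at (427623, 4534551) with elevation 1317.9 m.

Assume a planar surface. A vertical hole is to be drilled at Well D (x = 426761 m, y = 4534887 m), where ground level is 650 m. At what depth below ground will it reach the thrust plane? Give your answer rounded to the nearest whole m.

Two edge vectors: Well A→Well B = (470, 719, 967.2), Well A→Well C = (519, 621, 962.2).
Normal n = (Well A→Well B) × (Well A→Well C) = (91190.6, 49742.8, -81291).
So ∂z/∂x = −n_x/n_z = 1.12177978 and ∂z/∂y = −n_y/n_z = 0.61191030.
Intercept c from Well A: 355.7 − 479116.63 − 2774358.46 = −3253119.39.
At (426761, 4534887): z_contact = 478731.9 + 2774944.1 − 3253119.39 = 556.5 m.
Depth below ground = 650 − 556.5 = 93 m.

93 m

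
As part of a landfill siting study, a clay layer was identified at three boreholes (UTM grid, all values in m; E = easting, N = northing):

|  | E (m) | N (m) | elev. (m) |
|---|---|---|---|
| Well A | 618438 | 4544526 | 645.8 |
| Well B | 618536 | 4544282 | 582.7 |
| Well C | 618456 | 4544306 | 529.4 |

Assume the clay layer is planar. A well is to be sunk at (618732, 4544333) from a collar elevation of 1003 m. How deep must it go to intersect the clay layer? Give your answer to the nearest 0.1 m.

Let the plane be z = a·E + b·N + c.
Well B−Well A: 98a − 244b = −63.1;  Well C−Well A: 18a − 220b = −116.4.
Solving gives a = 0.845736253, b = 0.598287512.
Then c = 645.8 − a·618438 − b·4544526 = −3241322.79.
At (618732, 4544333): z_contact = 523284.08 + 2718817.68 − 3241322.79 = 778.98 m.
Depth below ground = 1003 − 778.98 = 224.0 m.

224.0 m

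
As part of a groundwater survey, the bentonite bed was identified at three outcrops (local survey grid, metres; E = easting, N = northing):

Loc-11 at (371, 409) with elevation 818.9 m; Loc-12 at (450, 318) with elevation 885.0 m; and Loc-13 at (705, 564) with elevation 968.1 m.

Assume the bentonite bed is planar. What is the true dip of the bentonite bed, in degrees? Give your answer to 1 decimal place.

31.3°

Let the plane be z = a·E + b·N + c.
Loc-12−Loc-11: 79a − 91b = 66.1;  Loc-13−Loc-11: 334a + 155b = 149.2.
Solving gives a = 0.55871, b = −0.24134.
Gradient magnitude |∇z| = √(a² + b²) = √(0.31215 + 0.05825) = 0.60860.
True dip = arctan(0.60860) = 31.3°, dipping toward WNW (azimuth ≈ 293°).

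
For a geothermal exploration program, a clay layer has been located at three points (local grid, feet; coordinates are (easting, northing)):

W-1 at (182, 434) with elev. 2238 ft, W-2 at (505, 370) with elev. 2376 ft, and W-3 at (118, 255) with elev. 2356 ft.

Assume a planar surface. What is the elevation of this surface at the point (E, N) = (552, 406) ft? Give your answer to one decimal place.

2361.7 ft

Let the plane be z = a·E + b·N + c.
W-2−W-1: 323a − 64b = 138;  W-3−W-1: −64a − 179b = 118.
Solving gives a = 0.27700, b = −0.75826.
Then c = 2238 − a·182 − b·434 = 2516.67.
At (552, 406): z = 152.9 − 307.9 + 2516.67 = 2361.7 ft.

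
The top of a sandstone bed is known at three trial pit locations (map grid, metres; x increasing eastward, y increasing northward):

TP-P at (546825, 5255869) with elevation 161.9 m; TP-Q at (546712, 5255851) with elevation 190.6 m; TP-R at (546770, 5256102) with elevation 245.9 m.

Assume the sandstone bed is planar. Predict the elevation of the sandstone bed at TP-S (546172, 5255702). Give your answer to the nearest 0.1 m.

Two edge vectors: TP-P→TP-Q = (-113, -18, 28.7), TP-P→TP-R = (-55, 233, 84).
Normal n = (TP-P→TP-Q) × (TP-P→TP-R) = (-8199.1, 7913.5, -27319).
So ∂z/∂x = −n_x/n_z = −0.300124456 and ∂z/∂y = −n_y/n_z = 0.289670193.
Intercept c from TP-P: 161.9 + 164115.56 − 1522468.59 = −1358191.13.
At (546172, 5255702): z = −163919.6 + 1522420.2 − 1358191.13 = 309.5 m.

309.5 m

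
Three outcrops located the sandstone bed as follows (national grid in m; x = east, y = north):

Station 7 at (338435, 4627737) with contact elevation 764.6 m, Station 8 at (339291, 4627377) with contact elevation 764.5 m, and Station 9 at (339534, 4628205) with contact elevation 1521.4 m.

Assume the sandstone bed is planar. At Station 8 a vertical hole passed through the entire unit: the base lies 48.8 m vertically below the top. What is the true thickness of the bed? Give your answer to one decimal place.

36.6 m

Two edge vectors: Station 7→Station 8 = (856, -360, -0.1), Station 7→Station 9 = (1099, 468, 756.8).
Normal n = (Station 7→Station 8) × (Station 7→Station 9) = (-272401.2, -647930.7, 796248).
So ∂z/∂x = −n_x/n_z = 0.34211 and ∂z/∂y = −n_y/n_z = 0.81373.
|∇z| = √(a²+b²) = 0.88272, so dip δ = arctan(0.88272) = 41.44°.
True thickness = vertical thickness × cos δ = 48.8 × cos 41.44° = 36.6 m.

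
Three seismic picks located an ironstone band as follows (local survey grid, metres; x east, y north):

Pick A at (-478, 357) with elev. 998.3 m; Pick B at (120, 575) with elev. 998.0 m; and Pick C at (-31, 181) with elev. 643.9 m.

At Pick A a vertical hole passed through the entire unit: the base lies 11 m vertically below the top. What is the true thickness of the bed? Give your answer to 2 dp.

Two edge vectors: Pick A→Pick B = (598, 218, -0.3), Pick A→Pick C = (447, -176, -354.4).
Normal n = (Pick A→Pick B) × (Pick A→Pick C) = (-77312, 211797.1, -202694).
So ∂z/∂x = −n_x/n_z = −0.38142 and ∂z/∂y = −n_y/n_z = 1.04491.
|∇z| = √(a²+b²) = 1.11235, so dip δ = arctan(1.11235) = 48.04°.
True thickness = vertical thickness × cos δ = 11 × cos 48.04° = 7.35 m.

7.35 m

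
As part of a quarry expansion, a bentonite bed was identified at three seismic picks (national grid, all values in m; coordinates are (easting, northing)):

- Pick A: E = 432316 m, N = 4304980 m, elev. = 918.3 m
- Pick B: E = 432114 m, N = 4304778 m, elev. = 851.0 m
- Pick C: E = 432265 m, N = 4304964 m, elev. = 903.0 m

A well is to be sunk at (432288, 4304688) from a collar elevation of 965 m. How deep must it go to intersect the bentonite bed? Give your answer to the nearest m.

69 m

Let the plane be z = a·E + b·N + c.
Pick B−Pick A: −202a − 202b = −67.3;  Pick C−Pick A: −51a − 16b = −15.3.
Solving gives a = 0.28483734, b = 0.04833098.
Then c = 918.3 − a·432316 − b·4304980 = −330285.32.
At (432288, 4304688): z_contact = 123131.8 + 208049.8 − 330285.32 = 896.2 m.
Depth below ground = 965 − 896.2 = 69 m.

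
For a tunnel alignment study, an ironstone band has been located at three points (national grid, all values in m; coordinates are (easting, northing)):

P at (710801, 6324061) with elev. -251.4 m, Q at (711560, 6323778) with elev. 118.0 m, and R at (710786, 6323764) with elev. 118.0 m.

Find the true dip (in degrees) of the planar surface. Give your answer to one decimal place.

Two edge vectors: P→Q = (759, -283, 369.4), P→R = (-15, -297, 369.4).
Normal n = (P→Q) × (P→R) = (5171.6, -285915.6, -229668).
So ∂z/∂E = −n_x/n_z = 0.02252 and ∂z/∂N = −n_y/n_z = −1.24491.
Gradient magnitude |∇z| = √(a² + b²) = √(0.00051 + 1.54980) = 1.24511.
True dip = arctan(1.24511) = 51.2°, dipping toward N (azimuth ≈ 359°).

51.2°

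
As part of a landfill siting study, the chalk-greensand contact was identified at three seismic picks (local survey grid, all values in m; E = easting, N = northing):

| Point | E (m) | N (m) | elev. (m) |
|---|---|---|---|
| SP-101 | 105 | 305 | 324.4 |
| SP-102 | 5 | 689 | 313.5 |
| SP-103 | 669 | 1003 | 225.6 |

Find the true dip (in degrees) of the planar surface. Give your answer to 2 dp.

Two edge vectors: SP-101→SP-102 = (-100, 384, -10.9), SP-101→SP-103 = (564, 698, -98.8).
Normal n = (SP-101→SP-102) × (SP-101→SP-103) = (-30331, -16027.6, -286376).
So ∂z/∂E = −n_x/n_z = −0.10591 and ∂z/∂N = −n_y/n_z = −0.05597.
Gradient magnitude |∇z| = √(a² + b²) = √(0.01122 + 0.00313) = 0.11979.
True dip = arctan(0.11979) = 6.83°, dipping toward ENE (azimuth ≈ 062°).

6.83°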